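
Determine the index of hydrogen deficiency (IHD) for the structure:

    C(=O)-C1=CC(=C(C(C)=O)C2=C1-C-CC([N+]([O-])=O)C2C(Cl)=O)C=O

Molecular formula from the SMILES: C15H12ClNO6.
DoU = (2C + 2 + N − H − X)/2 = (2·15 + 2 + 1 − 12 − 1)/2 = 20/2 = 10.
(Structurally: 2 ring(s) + 8 π bond(s) = 10.)

10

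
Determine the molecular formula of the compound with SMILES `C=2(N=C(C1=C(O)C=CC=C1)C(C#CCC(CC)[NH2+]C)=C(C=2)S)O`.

C18H21N2O2S+

Heavy atoms from the SMILES: 18 C, 2 N, 2 O, 1 S.
Implicit hydrogens by atom environment:
  6 × C (aromatic): no H
  5 × C (aromatic): 1 H each → 5
  2 × C: 3 H each → 6
  2 × C: 2 H each → 4
  2 × C: no H
  2 × O: 1 H each → 2
  1 × C: 1 H
  1 × N (charge +1): 2 H
  1 × N (aromatic): no H
  1 × S: 1 H
  Total hydrogens = 21.
Net charge +1.
Molecular formula: C18H21N2O2S+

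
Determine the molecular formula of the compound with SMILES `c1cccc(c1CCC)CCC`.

C12H18

Heavy atoms from the SMILES: 12 C.
Implicit hydrogens by atom environment:
  4 × C: 2 H each → 8
  4 × C (aromatic): 1 H each → 4
  2 × C: 3 H each → 6
  2 × C (aromatic): no H
  Total hydrogens = 18.
Molecular formula: C12H18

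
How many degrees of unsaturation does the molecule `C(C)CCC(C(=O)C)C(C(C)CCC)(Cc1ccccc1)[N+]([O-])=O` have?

6

Molecular formula from the SMILES: C20H31NO3.
DoU = (2C + 2 + N − H − X)/2 = (2·20 + 2 + 1 − 31 − 0)/2 = 12/2 = 6.
(Structurally: 1 ring(s) + 5 π bond(s) = 6.)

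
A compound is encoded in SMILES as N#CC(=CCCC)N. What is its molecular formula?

Heavy atoms from the SMILES: 6 C, 2 N.
Implicit hydrogens by atom environment:
  2 × C: 2 H each → 4
  2 × C: no H
  1 × C: 3 H
  1 × C: 1 H
  1 × N: 2 H
  1 × N: no H
  Total hydrogens = 10.
Molecular formula: C6H10N2

C6H10N2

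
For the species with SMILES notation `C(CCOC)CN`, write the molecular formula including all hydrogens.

C5H13NO

Heavy atoms from the SMILES: 5 C, 1 N, 1 O.
Implicit hydrogens by atom environment:
  4 × C: 2 H each → 8
  1 × C: 3 H
  1 × N: 2 H
  1 × O: no H
  Total hydrogens = 13.
Molecular formula: C5H13NO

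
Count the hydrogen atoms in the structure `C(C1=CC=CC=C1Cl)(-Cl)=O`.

4

Hydrogens are implicit in SMILES; fill each atom to its normal valence:
  4 × C (aromatic): 1 H each → 4
  2 × C (aromatic): no H
  2 × Cl: no H
  1 × C: no H
  1 × O: no H
  Total hydrogens = 4.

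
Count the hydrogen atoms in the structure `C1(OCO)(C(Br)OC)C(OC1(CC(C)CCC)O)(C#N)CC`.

Hydrogens are implicit in SMILES; fill each atom to its normal valence:
  5 × C: 2 H each → 10
  4 × C: 3 H each → 12
  4 × C: no H
  3 × O: no H
  2 × C: 1 H each → 2
  2 × O: 1 H each → 2
  1 × Br: no H
  1 × N: no H
  Total hydrogens = 26.

26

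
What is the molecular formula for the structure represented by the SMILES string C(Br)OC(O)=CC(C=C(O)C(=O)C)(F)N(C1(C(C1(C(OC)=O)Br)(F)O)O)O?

Heavy atoms from the SMILES: 2 Br, 13 C, 2 F, 1 N, 9 O.
Implicit hydrogens by atom environment:
  8 × C: no H
  5 × O: 1 H each → 5
  4 × O: no H
  2 × Br: no H
  2 × C: 3 H each → 6
  2 × C: 1 H each → 2
  2 × F: no H
  1 × C: 2 H
  1 × N: no H
  Total hydrogens = 15.
Molecular formula: C13H15Br2F2NO9

C13H15Br2F2NO9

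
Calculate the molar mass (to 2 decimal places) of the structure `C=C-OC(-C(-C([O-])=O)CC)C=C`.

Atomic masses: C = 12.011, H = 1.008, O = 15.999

169.20

Molecular formula: C9H13O3-.
M = 9×12.011 + 13×1.008 + 3×15.999 = 169.20 g/mol.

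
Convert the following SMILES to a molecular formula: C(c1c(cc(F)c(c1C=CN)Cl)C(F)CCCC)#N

Heavy atoms from the SMILES: 14 C, 1 Cl, 2 F, 2 N.
Implicit hydrogens by atom environment:
  5 × C (aromatic): no H
  3 × C: 2 H each → 6
  3 × C: 1 H each → 3
  2 × F: no H
  1 × C: 3 H
  1 × C (aromatic): 1 H
  1 × C: no H
  1 × Cl: no H
  1 × N: 2 H
  1 × N: no H
  Total hydrogens = 15.
Molecular formula: C14H15ClF2N2

C14H15ClF2N2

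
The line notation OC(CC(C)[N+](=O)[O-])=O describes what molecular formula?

C4H7NO4

Heavy atoms from the SMILES: 4 C, 1 N, 4 O.
Implicit hydrogens by atom environment:
  2 × O: no H
  1 × C: 3 H
  1 × C: 2 H
  1 × C: 1 H
  1 × C: no H
  1 × N (charge +1): no H
  1 × O: 1 H
  1 × O (charge -1): no H
  Total hydrogens = 7.
Molecular formula: C4H7NO4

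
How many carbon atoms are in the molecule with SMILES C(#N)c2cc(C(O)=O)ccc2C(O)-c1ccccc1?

15

The symbol for carbon appears 15 times in the SMILES. Lowercase c denotes aromatic carbon and counts toward C.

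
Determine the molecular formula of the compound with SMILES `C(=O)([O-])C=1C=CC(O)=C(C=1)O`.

Heavy atoms from the SMILES: 7 C, 4 O.
Implicit hydrogens by atom environment:
  3 × C (aromatic): 1 H each → 3
  3 × C (aromatic): no H
  2 × O: 1 H each → 2
  1 × C: no H
  1 × O: no H
  1 × O (charge -1): no H
  Total hydrogens = 5.
Net charge -1.
Molecular formula: C7H5O4-

C7H5O4-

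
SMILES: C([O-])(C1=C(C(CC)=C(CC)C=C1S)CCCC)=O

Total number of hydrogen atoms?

Hydrogens are implicit in SMILES; fill each atom to its normal valence:
  5 × C: 2 H each → 10
  5 × C (aromatic): no H
  3 × C: 3 H each → 9
  1 × C (aromatic): 1 H
  1 × C: no H
  1 × O: no H
  1 × O (charge -1): no H
  1 × S: 1 H
  Total hydrogens = 21.

21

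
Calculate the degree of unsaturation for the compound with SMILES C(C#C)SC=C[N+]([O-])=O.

Molecular formula from the SMILES: C5H5NO2S.
DoU = (2C + 2 + N − H − X)/2 = (2·5 + 2 + 1 − 5 − 0)/2 = 8/2 = 4.
(Structurally: 0 ring(s) + 4 π bond(s) = 4.)

4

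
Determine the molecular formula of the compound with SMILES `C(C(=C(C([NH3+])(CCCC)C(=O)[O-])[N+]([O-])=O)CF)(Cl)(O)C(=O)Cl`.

C11H15Cl2FN2O6

Heavy atoms from the SMILES: 11 C, 2 Cl, 1 F, 2 N, 6 O.
Implicit hydrogens by atom environment:
  6 × C: no H
  4 × C: 2 H each → 8
  3 × O: no H
  2 × Cl: no H
  2 × O (charge -1): no H
  1 × C: 3 H
  1 × F: no H
  1 × N (charge +1): 3 H
  1 × N (charge +1): no H
  1 × O: 1 H
  Total hydrogens = 15.
Molecular formula: C11H15Cl2FN2O6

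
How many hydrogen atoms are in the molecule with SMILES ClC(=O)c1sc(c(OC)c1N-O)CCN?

Hydrogens are implicit in SMILES; fill each atom to its normal valence:
  4 × C (aromatic): no H
  2 × C: 2 H each → 4
  2 × O: no H
  1 × C: 3 H
  1 × C: no H
  1 × Cl: no H
  1 × N: 2 H
  1 × N: 1 H
  1 × O: 1 H
  1 × S (aromatic): no H
  Total hydrogens = 11.

11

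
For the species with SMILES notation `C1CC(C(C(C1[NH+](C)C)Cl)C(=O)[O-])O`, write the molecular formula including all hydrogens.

C9H16ClNO3

Heavy atoms from the SMILES: 9 C, 1 Cl, 1 N, 3 O.
Implicit hydrogens by atom environment:
  4 × C: 1 H each → 4
  2 × C: 3 H each → 6
  2 × C: 2 H each → 4
  1 × C: no H
  1 × Cl: no H
  1 × N (charge +1): 1 H
  1 × O: 1 H
  1 × O: no H
  1 × O (charge -1): no H
  Total hydrogens = 16.
Molecular formula: C9H16ClNO3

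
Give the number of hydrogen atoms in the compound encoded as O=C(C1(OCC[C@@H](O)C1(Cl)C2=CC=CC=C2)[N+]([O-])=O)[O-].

11

Hydrogens are implicit in SMILES; fill each atom to its normal valence:
  5 × C (aromatic): 1 H each → 5
  3 × C: no H
  3 × O: no H
  2 × C: 2 H each → 4
  2 × O (charge -1): no H
  1 × C: 1 H
  1 × C (aromatic): no H
  1 × Cl: no H
  1 × N (charge +1): no H
  1 × O: 1 H
  Total hydrogens = 11.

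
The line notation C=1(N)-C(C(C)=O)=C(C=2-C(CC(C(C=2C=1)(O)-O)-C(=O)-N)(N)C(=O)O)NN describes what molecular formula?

Heavy atoms from the SMILES: 14 C, 5 N, 6 O.
Implicit hydrogens by atom environment:
  5 × C (aromatic): no H
  5 × C: no H
  4 × N: 2 H each → 8
  3 × O: 1 H each → 3
  3 × O: no H
  1 × C: 3 H
  1 × C: 2 H
  1 × C (aromatic): 1 H
  1 × C: 1 H
  1 × N: 1 H
  Total hydrogens = 19.
Molecular formula: C14H19N5O6

C14H19N5O6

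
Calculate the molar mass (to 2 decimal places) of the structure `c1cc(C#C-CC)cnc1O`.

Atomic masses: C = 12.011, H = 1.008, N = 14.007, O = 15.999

Molecular formula: C9H9NO.
M = 9×12.011 + 9×1.008 + 1×14.007 + 1×15.999 = 147.18 g/mol.

147.18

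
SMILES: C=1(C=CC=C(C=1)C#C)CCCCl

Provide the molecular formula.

C11H11Cl

Heavy atoms from the SMILES: 11 C, 1 Cl.
Implicit hydrogens by atom environment:
  4 × C (aromatic): 1 H each → 4
  3 × C: 2 H each → 6
  2 × C (aromatic): no H
  1 × C: 1 H
  1 × C: no H
  1 × Cl: no H
  Total hydrogens = 11.
Molecular formula: C11H11Cl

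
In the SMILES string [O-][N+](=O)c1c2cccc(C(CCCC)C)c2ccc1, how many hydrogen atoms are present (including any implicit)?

Hydrogens are implicit in SMILES; fill each atom to its normal valence:
  6 × C (aromatic): 1 H each → 6
  4 × C (aromatic): no H
  3 × C: 2 H each → 6
  2 × C: 3 H each → 6
  1 × C: 1 H
  1 × N (charge +1): no H
  1 × O: no H
  1 × O (charge -1): no H
  Total hydrogens = 19.

19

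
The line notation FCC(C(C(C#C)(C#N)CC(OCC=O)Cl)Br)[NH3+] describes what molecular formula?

C11H14BrClFN2O2+

Heavy atoms from the SMILES: 1 Br, 11 C, 1 Cl, 1 F, 2 N, 2 O.
Implicit hydrogens by atom environment:
  5 × C: 1 H each → 5
  3 × C: 2 H each → 6
  3 × C: no H
  2 × O: no H
  1 × Br: no H
  1 × Cl: no H
  1 × F: no H
  1 × N (charge +1): 3 H
  1 × N: no H
  Total hydrogens = 14.
Net charge +1.
Molecular formula: C11H14BrClFN2O2+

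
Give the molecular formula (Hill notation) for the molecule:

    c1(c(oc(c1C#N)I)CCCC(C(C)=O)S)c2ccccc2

Heavy atoms from the SMILES: 17 C, 1 I, 1 N, 2 O, 1 S.
Implicit hydrogens by atom environment:
  5 × C (aromatic): 1 H each → 5
  5 × C (aromatic): no H
  3 × C: 2 H each → 6
  2 × C: no H
  1 × C: 3 H
  1 × C: 1 H
  1 × I: no H
  1 × N: no H
  1 × O (aromatic): no H
  1 × O: no H
  1 × S: 1 H
  Total hydrogens = 16.
Molecular formula: C17H16INO2S

C17H16INO2S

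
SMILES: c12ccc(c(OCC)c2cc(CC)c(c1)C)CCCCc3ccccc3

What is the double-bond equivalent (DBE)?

Molecular formula from the SMILES: C25H30O.
DoU = (2C + 2 + N − H − X)/2 = (2·25 + 2 + 0 − 30 − 0)/2 = 22/2 = 11.
(Structurally: 3 ring(s) + 8 π bond(s) = 11.)

11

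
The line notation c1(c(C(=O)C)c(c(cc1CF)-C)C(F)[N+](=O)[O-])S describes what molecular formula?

Heavy atoms from the SMILES: 11 C, 2 F, 1 N, 3 O, 1 S.
Implicit hydrogens by atom environment:
  5 × C (aromatic): no H
  2 × C: 3 H each → 6
  2 × F: no H
  2 × O: no H
  1 × C: 2 H
  1 × C (aromatic): 1 H
  1 × C: 1 H
  1 × C: no H
  1 × N (charge +1): no H
  1 × O (charge -1): no H
  1 × S: 1 H
  Total hydrogens = 11.
Molecular formula: C11H11F2NO3S

C11H11F2NO3S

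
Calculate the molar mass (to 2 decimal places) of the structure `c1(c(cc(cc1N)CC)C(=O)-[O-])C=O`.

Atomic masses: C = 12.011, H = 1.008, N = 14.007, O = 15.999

192.19

Molecular formula: C10H10NO3-.
M = 10×12.011 + 10×1.008 + 1×14.007 + 3×15.999 = 192.19 g/mol.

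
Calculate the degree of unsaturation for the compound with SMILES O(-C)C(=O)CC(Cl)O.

Molecular formula from the SMILES: C4H7ClO3.
DoU = (2C + 2 + N − H − X)/2 = (2·4 + 2 + 0 − 7 − 1)/2 = 2/2 = 1.
(Structurally: 0 ring(s) + 1 π bond(s) = 1.)

1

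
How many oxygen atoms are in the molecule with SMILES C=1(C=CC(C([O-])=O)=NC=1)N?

2

The symbol for oxygen appears 2 times in the SMILES.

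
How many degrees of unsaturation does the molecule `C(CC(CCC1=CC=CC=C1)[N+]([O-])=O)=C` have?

6

Molecular formula from the SMILES: C12H15NO2.
DoU = (2C + 2 + N − H − X)/2 = (2·12 + 2 + 1 − 15 − 0)/2 = 12/2 = 6.
(Structurally: 1 ring(s) + 5 π bond(s) = 6.)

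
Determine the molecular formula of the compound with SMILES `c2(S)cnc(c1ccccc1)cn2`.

C10H8N2S

Heavy atoms from the SMILES: 10 C, 2 N, 1 S.
Implicit hydrogens by atom environment:
  7 × C (aromatic): 1 H each → 7
  3 × C (aromatic): no H
  2 × N (aromatic): no H
  1 × S: 1 H
  Total hydrogens = 8.
Molecular formula: C10H8N2S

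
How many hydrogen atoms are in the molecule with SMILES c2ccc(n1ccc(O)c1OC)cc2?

11

Hydrogens are implicit in SMILES; fill each atom to its normal valence:
  7 × C (aromatic): 1 H each → 7
  3 × C (aromatic): no H
  1 × C: 3 H
  1 × N (aromatic): no H
  1 × O: 1 H
  1 × O: no H
  Total hydrogens = 11.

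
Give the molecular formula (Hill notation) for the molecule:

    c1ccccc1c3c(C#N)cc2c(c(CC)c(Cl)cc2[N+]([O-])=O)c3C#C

C21H13ClN2O2

Heavy atoms from the SMILES: 21 C, 1 Cl, 2 N, 2 O.
Implicit hydrogens by atom environment:
  9 × C (aromatic): no H
  7 × C (aromatic): 1 H each → 7
  2 × C: no H
  1 × C: 3 H
  1 × C: 2 H
  1 × C: 1 H
  1 × Cl: no H
  1 × N (charge +1): no H
  1 × N: no H
  1 × O: no H
  1 × O (charge -1): no H
  Total hydrogens = 13.
Molecular formula: C21H13ClN2O2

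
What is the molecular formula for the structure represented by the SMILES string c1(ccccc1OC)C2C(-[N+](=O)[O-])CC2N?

C11H14N2O3

Heavy atoms from the SMILES: 11 C, 2 N, 3 O.
Implicit hydrogens by atom environment:
  4 × C (aromatic): 1 H each → 4
  3 × C: 1 H each → 3
  2 × C (aromatic): no H
  2 × O: no H
  1 × C: 3 H
  1 × C: 2 H
  1 × N: 2 H
  1 × N (charge +1): no H
  1 × O (charge -1): no H
  Total hydrogens = 14.
Molecular formula: C11H14N2O3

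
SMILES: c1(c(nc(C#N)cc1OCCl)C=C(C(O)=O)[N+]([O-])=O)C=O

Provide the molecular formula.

Heavy atoms from the SMILES: 11 C, 1 Cl, 3 N, 6 O.
Implicit hydrogens by atom environment:
  4 × C (aromatic): no H
  4 × O: no H
  3 × C: no H
  2 × C: 1 H each → 2
  1 × C: 2 H
  1 × C (aromatic): 1 H
  1 × Cl: no H
  1 × N (aromatic): no H
  1 × N: no H
  1 × N (charge +1): no H
  1 × O: 1 H
  1 × O (charge -1): no H
  Total hydrogens = 6.
Molecular formula: C11H6ClN3O6

C11H6ClN3O6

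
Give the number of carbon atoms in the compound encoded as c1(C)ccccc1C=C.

9

The symbol for carbon appears 9 times in the SMILES. Lowercase c denotes aromatic carbon and counts toward C.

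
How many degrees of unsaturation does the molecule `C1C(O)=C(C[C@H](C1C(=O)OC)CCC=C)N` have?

4

Molecular formula from the SMILES: C12H19NO3.
DoU = (2C + 2 + N − H − X)/2 = (2·12 + 2 + 1 − 19 − 0)/2 = 8/2 = 4.
(Structurally: 1 ring(s) + 3 π bond(s) = 4.)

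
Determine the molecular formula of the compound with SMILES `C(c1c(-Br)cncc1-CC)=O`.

Heavy atoms from the SMILES: 1 Br, 8 C, 1 N, 1 O.
Implicit hydrogens by atom environment:
  3 × C (aromatic): no H
  2 × C (aromatic): 1 H each → 2
  1 × Br: no H
  1 × C: 3 H
  1 × C: 2 H
  1 × C: 1 H
  1 × N (aromatic): no H
  1 × O: no H
  Total hydrogens = 8.
Molecular formula: C8H8BrNO

C8H8BrNO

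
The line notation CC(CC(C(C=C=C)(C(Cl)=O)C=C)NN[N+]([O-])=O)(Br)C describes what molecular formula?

C12H17BrClN3O3

Heavy atoms from the SMILES: 1 Br, 12 C, 1 Cl, 3 N, 3 O.
Implicit hydrogens by atom environment:
  4 × C: no H
  3 × C: 2 H each → 6
  3 × C: 1 H each → 3
  2 × C: 3 H each → 6
  2 × N: 1 H each → 2
  2 × O: no H
  1 × Br: no H
  1 × Cl: no H
  1 × N (charge +1): no H
  1 × O (charge -1): no H
  Total hydrogens = 17.
Molecular formula: C12H17BrClN3O3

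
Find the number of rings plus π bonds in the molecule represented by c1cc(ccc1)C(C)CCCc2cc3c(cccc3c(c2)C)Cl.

Molecular formula from the SMILES: C22H23Cl.
DoU = (2C + 2 + N − H − X)/2 = (2·22 + 2 + 0 − 23 − 1)/2 = 22/2 = 11.
(Structurally: 3 ring(s) + 8 π bond(s) = 11.)

11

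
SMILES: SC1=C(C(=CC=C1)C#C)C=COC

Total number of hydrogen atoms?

10

Hydrogens are implicit in SMILES; fill each atom to its normal valence:
  3 × C (aromatic): 1 H each → 3
  3 × C: 1 H each → 3
  3 × C (aromatic): no H
  1 × C: 3 H
  1 × C: no H
  1 × O: no H
  1 × S: 1 H
  Total hydrogens = 10.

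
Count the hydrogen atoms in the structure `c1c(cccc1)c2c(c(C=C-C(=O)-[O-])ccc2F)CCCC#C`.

16

Hydrogens are implicit in SMILES; fill each atom to its normal valence:
  7 × C (aromatic): 1 H each → 7
  5 × C (aromatic): no H
  3 × C: 2 H each → 6
  3 × C: 1 H each → 3
  2 × C: no H
  1 × F: no H
  1 × O: no H
  1 × O (charge -1): no H
  Total hydrogens = 16.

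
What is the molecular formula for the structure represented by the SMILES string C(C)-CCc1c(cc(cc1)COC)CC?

C14H22O

Heavy atoms from the SMILES: 14 C, 1 O.
Implicit hydrogens by atom environment:
  5 × C: 2 H each → 10
  3 × C: 3 H each → 9
  3 × C (aromatic): 1 H each → 3
  3 × C (aromatic): no H
  1 × O: no H
  Total hydrogens = 22.
Molecular formula: C14H22O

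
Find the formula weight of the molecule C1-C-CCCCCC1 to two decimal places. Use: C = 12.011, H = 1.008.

112.22

Molecular formula: C8H16.
M = 8×12.011 + 16×1.008 = 112.22 g/mol.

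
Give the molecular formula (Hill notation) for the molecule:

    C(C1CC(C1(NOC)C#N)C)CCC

Heavy atoms from the SMILES: 11 C, 2 N, 1 O.
Implicit hydrogens by atom environment:
  4 × C: 2 H each → 8
  3 × C: 3 H each → 9
  2 × C: 1 H each → 2
  2 × C: no H
  1 × N: 1 H
  1 × N: no H
  1 × O: no H
  Total hydrogens = 20.
Molecular formula: C11H20N2O

C11H20N2O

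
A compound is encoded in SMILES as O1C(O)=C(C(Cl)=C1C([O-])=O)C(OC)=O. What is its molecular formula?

C7H4ClO6-

Heavy atoms from the SMILES: 7 C, 1 Cl, 6 O.
Implicit hydrogens by atom environment:
  4 × C (aromatic): no H
  3 × O: no H
  2 × C: no H
  1 × C: 3 H
  1 × Cl: no H
  1 × O: 1 H
  1 × O (aromatic): no H
  1 × O (charge -1): no H
  Total hydrogens = 4.
Net charge -1.
Molecular formula: C7H4ClO6-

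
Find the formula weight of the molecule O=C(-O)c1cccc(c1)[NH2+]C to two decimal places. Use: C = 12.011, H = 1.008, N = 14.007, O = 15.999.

152.17

Molecular formula: C8H10NO2+.
M = 8×12.011 + 10×1.008 + 1×14.007 + 2×15.999 = 152.17 g/mol.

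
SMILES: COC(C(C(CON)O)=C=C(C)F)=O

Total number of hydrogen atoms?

12

Hydrogens are implicit in SMILES; fill each atom to its normal valence:
  4 × C: no H
  3 × O: no H
  2 × C: 3 H each → 6
  1 × C: 2 H
  1 × C: 1 H
  1 × F: no H
  1 × N: 2 H
  1 × O: 1 H
  Total hydrogens = 12.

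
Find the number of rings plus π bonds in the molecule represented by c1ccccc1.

Molecular formula from the SMILES: C6H6.
DoU = (2C + 2 + N − H − X)/2 = (2·6 + 2 + 0 − 6 − 0)/2 = 8/2 = 4.
(Structurally: 1 ring(s) + 3 π bond(s) = 4.)

4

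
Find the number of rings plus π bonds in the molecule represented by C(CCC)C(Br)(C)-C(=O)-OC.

1

Molecular formula from the SMILES: C8H15BrO2.
DoU = (2C + 2 + N − H − X)/2 = (2·8 + 2 + 0 − 15 − 1)/2 = 2/2 = 1.
(Structurally: 0 ring(s) + 1 π bond(s) = 1.)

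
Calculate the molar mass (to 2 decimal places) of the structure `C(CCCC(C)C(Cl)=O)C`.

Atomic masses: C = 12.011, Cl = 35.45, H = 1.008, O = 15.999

162.66

Molecular formula: C8H15ClO.
M = 8×12.011 + 1×35.45 + 15×1.008 + 1×15.999 = 162.66 g/mol.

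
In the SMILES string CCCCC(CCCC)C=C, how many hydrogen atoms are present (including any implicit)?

22

Hydrogens are implicit in SMILES; fill each atom to its normal valence:
  7 × C: 2 H each → 14
  2 × C: 3 H each → 6
  2 × C: 1 H each → 2
  Total hydrogens = 22.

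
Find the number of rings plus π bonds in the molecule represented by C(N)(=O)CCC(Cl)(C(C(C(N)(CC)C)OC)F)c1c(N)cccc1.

5

Molecular formula from the SMILES: C17H27ClFN3O2.
DoU = (2C + 2 + N − H − X)/2 = (2·17 + 2 + 3 − 27 − 2)/2 = 10/2 = 5.
(Structurally: 1 ring(s) + 4 π bond(s) = 5.)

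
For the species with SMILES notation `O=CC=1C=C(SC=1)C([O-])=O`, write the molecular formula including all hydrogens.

Heavy atoms from the SMILES: 6 C, 3 O, 1 S.
Implicit hydrogens by atom environment:
  2 × C (aromatic): 1 H each → 2
  2 × C (aromatic): no H
  2 × O: no H
  1 × C: 1 H
  1 × C: no H
  1 × O (charge -1): no H
  1 × S (aromatic): no H
  Total hydrogens = 3.
Net charge -1.
Molecular formula: C6H3O3S-

C6H3O3S-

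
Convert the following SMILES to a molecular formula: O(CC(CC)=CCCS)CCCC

Heavy atoms from the SMILES: 11 C, 1 O, 1 S.
Implicit hydrogens by atom environment:
  7 × C: 2 H each → 14
  2 × C: 3 H each → 6
  1 × C: 1 H
  1 × C: no H
  1 × O: no H
  1 × S: 1 H
  Total hydrogens = 22.
Molecular formula: C11H22OS

C11H22OS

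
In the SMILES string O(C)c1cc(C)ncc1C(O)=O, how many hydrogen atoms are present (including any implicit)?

Hydrogens are implicit in SMILES; fill each atom to its normal valence:
  3 × C (aromatic): no H
  2 × C: 3 H each → 6
  2 × C (aromatic): 1 H each → 2
  2 × O: no H
  1 × C: no H
  1 × N (aromatic): no H
  1 × O: 1 H
  Total hydrogens = 9.

9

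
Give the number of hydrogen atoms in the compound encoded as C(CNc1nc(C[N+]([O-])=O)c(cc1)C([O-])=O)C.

12

Hydrogens are implicit in SMILES; fill each atom to its normal valence:
  3 × C: 2 H each → 6
  3 × C (aromatic): no H
  2 × C (aromatic): 1 H each → 2
  2 × O: no H
  2 × O (charge -1): no H
  1 × C: 3 H
  1 × C: no H
  1 × N: 1 H
  1 × N (aromatic): no H
  1 × N (charge +1): no H
  Total hydrogens = 12.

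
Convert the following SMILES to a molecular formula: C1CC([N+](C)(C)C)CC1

Heavy atoms from the SMILES: 8 C, 1 N.
Implicit hydrogens by atom environment:
  4 × C: 2 H each → 8
  3 × C: 3 H each → 9
  1 × C: 1 H
  1 × N (charge +1): no H
  Total hydrogens = 18.
Net charge +1.
Molecular formula: C8H18N+

C8H18N+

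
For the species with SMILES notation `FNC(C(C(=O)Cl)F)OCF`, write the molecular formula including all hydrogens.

C4H5ClF3NO2

Heavy atoms from the SMILES: 4 C, 1 Cl, 3 F, 1 N, 2 O.
Implicit hydrogens by atom environment:
  3 × F: no H
  2 × C: 1 H each → 2
  2 × O: no H
  1 × C: 2 H
  1 × C: no H
  1 × Cl: no H
  1 × N: 1 H
  Total hydrogens = 5.
Molecular formula: C4H5ClF3NO2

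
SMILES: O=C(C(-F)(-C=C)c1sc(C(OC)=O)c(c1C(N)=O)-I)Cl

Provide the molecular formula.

Heavy atoms from the SMILES: 11 C, 1 Cl, 1 F, 1 I, 1 N, 4 O, 1 S.
Implicit hydrogens by atom environment:
  4 × C (aromatic): no H
  4 × C: no H
  4 × O: no H
  1 × C: 3 H
  1 × C: 2 H
  1 × C: 1 H
  1 × Cl: no H
  1 × F: no H
  1 × I: no H
  1 × N: 2 H
  1 × S (aromatic): no H
  Total hydrogens = 8.
Molecular formula: C11H8ClFINO4S

C11H8ClFINO4S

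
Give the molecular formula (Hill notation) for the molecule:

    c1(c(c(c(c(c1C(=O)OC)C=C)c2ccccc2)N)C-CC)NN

Heavy atoms from the SMILES: 19 C, 3 N, 2 O.
Implicit hydrogens by atom environment:
  7 × C (aromatic): no H
  5 × C (aromatic): 1 H each → 5
  3 × C: 2 H each → 6
  2 × C: 3 H each → 6
  2 × N: 2 H each → 4
  2 × O: no H
  1 × C: 1 H
  1 × C: no H
  1 × N: 1 H
  Total hydrogens = 23.
Molecular formula: C19H23N3O2

C19H23N3O2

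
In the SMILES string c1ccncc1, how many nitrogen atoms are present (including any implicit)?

The symbol for nitrogen appears 1 time in the SMILES.

1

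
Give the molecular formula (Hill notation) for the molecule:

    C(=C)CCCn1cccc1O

C9H13NO

Heavy atoms from the SMILES: 9 C, 1 N, 1 O.
Implicit hydrogens by atom environment:
  4 × C: 2 H each → 8
  3 × C (aromatic): 1 H each → 3
  1 × C: 1 H
  1 × C (aromatic): no H
  1 × N (aromatic): no H
  1 × O: 1 H
  Total hydrogens = 13.
Molecular formula: C9H13NO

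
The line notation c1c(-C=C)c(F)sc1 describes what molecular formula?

C6H5FS

Heavy atoms from the SMILES: 6 C, 1 F, 1 S.
Implicit hydrogens by atom environment:
  2 × C (aromatic): 1 H each → 2
  2 × C (aromatic): no H
  1 × C: 2 H
  1 × C: 1 H
  1 × F: no H
  1 × S (aromatic): no H
  Total hydrogens = 5.
Molecular formula: C6H5FS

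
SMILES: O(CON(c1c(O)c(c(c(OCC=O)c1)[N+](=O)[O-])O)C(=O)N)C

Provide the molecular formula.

C11H13N3O9

Heavy atoms from the SMILES: 11 C, 3 N, 9 O.
Implicit hydrogens by atom environment:
  6 × O: no H
  5 × C (aromatic): no H
  2 × C: 2 H each → 4
  2 × O: 1 H each → 2
  1 × C: 3 H
  1 × C (aromatic): 1 H
  1 × C: 1 H
  1 × C: no H
  1 × N: 2 H
  1 × N: no H
  1 × N (charge +1): no H
  1 × O (charge -1): no H
  Total hydrogens = 13.
Molecular formula: C11H13N3O9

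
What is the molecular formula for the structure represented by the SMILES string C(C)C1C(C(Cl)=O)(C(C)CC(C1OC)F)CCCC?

Heavy atoms from the SMILES: 15 C, 1 Cl, 1 F, 2 O.
Implicit hydrogens by atom environment:
  5 × C: 2 H each → 10
  4 × C: 3 H each → 12
  4 × C: 1 H each → 4
  2 × C: no H
  2 × O: no H
  1 × Cl: no H
  1 × F: no H
  Total hydrogens = 26.
Molecular formula: C15H26ClFO2

C15H26ClFO2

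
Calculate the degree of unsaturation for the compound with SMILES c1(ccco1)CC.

3

Molecular formula from the SMILES: C6H8O.
DoU = (2C + 2 + N − H − X)/2 = (2·6 + 2 + 0 − 8 − 0)/2 = 6/2 = 3.
(Structurally: 1 ring(s) + 2 π bond(s) = 3.)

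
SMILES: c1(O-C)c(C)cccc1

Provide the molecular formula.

Heavy atoms from the SMILES: 8 C, 1 O.
Implicit hydrogens by atom environment:
  4 × C (aromatic): 1 H each → 4
  2 × C: 3 H each → 6
  2 × C (aromatic): no H
  1 × O: no H
  Total hydrogens = 10.
Molecular formula: C8H10O

C8H10O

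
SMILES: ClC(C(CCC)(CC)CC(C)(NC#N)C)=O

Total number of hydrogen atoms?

21

Hydrogens are implicit in SMILES; fill each atom to its normal valence:
  4 × C: 3 H each → 12
  4 × C: 2 H each → 8
  4 × C: no H
  1 × Cl: no H
  1 × N: 1 H
  1 × N: no H
  1 × O: no H
  Total hydrogens = 21.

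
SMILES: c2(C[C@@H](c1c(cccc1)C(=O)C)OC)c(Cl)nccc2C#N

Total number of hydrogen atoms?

15

Hydrogens are implicit in SMILES; fill each atom to its normal valence:
  6 × C (aromatic): 1 H each → 6
  5 × C (aromatic): no H
  2 × C: 3 H each → 6
  2 × C: no H
  2 × O: no H
  1 × C: 2 H
  1 × C: 1 H
  1 × Cl: no H
  1 × N (aromatic): no H
  1 × N: no H
  Total hydrogens = 15.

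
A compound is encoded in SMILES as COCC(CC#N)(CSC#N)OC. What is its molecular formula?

Heavy atoms from the SMILES: 8 C, 2 N, 2 O, 1 S.
Implicit hydrogens by atom environment:
  3 × C: 2 H each → 6
  3 × C: no H
  2 × C: 3 H each → 6
  2 × N: no H
  2 × O: no H
  1 × S: no H
  Total hydrogens = 12.
Molecular formula: C8H12N2O2S

C8H12N2O2S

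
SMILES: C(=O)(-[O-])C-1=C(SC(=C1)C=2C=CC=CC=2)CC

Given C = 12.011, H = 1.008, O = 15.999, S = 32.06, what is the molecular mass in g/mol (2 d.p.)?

Molecular formula: C13H11O2S-.
M = 13×12.011 + 11×1.008 + 2×15.999 + 1×32.06 = 231.29 g/mol.

231.29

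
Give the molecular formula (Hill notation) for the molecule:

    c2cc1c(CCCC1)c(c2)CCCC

C14H20

Heavy atoms from the SMILES: 14 C.
Implicit hydrogens by atom environment:
  7 × C: 2 H each → 14
  3 × C (aromatic): 1 H each → 3
  3 × C (aromatic): no H
  1 × C: 3 H
  Total hydrogens = 20.
Molecular formula: C14H20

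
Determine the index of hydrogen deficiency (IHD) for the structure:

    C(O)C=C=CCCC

Molecular formula from the SMILES: C7H12O.
DoU = (2C + 2 + N − H − X)/2 = (2·7 + 2 + 0 − 12 − 0)/2 = 4/2 = 2.
(Structurally: 0 ring(s) + 2 π bond(s) = 2.)

2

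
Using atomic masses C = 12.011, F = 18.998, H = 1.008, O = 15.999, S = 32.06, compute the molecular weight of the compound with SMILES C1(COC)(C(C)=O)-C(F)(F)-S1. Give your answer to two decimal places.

Molecular formula: C6H8F2O2S.
M = 6×12.011 + 2×18.998 + 8×1.008 + 2×15.999 + 1×32.06 = 182.18 g/mol.

182.18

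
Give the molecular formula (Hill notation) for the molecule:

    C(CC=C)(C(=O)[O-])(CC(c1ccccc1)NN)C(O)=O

Heavy atoms from the SMILES: 14 C, 2 N, 4 O.
Implicit hydrogens by atom environment:
  5 × C (aromatic): 1 H each → 5
  3 × C: 2 H each → 6
  3 × C: no H
  2 × C: 1 H each → 2
  2 × O: no H
  1 × C (aromatic): no H
  1 × N: 2 H
  1 × N: 1 H
  1 × O: 1 H
  1 × O (charge -1): no H
  Total hydrogens = 17.
Net charge -1.
Molecular formula: C14H17N2O4-

C14H17N2O4-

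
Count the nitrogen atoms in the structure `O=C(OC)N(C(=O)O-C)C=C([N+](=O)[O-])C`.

2

The symbol for nitrogen appears 2 times in the SMILES.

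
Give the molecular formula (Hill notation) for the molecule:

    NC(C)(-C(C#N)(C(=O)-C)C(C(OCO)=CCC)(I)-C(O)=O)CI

Heavy atoms from the SMILES: 14 C, 2 I, 2 N, 5 O.
Implicit hydrogens by atom environment:
  7 × C: no H
  3 × C: 3 H each → 9
  3 × C: 2 H each → 6
  3 × O: no H
  2 × I: no H
  2 × O: 1 H each → 2
  1 × C: 1 H
  1 × N: 2 H
  1 × N: no H
  Total hydrogens = 20.
Molecular formula: C14H20I2N2O5

C14H20I2N2O5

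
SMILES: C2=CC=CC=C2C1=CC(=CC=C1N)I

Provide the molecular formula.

C12H10IN

Heavy atoms from the SMILES: 12 C, 1 I, 1 N.
Implicit hydrogens by atom environment:
  8 × C (aromatic): 1 H each → 8
  4 × C (aromatic): no H
  1 × I: no H
  1 × N: 2 H
  Total hydrogens = 10.
Molecular formula: C12H10IN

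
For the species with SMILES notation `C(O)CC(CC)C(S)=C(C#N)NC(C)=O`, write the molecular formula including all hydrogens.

Heavy atoms from the SMILES: 10 C, 2 N, 2 O, 1 S.
Implicit hydrogens by atom environment:
  4 × C: no H
  3 × C: 2 H each → 6
  2 × C: 3 H each → 6
  1 × C: 1 H
  1 × N: 1 H
  1 × N: no H
  1 × O: 1 H
  1 × O: no H
  1 × S: 1 H
  Total hydrogens = 16.
Molecular formula: C10H16N2O2S

C10H16N2O2S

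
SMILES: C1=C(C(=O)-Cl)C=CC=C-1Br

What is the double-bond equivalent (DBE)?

5

Molecular formula from the SMILES: C7H4BrClO.
DoU = (2C + 2 + N − H − X)/2 = (2·7 + 2 + 0 − 4 − 2)/2 = 10/2 = 5.
(Structurally: 1 ring(s) + 4 π bond(s) = 5.)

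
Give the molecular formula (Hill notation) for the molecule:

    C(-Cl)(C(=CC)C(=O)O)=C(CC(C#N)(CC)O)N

Heavy atoms from the SMILES: 11 C, 1 Cl, 2 N, 3 O.
Implicit hydrogens by atom environment:
  6 × C: no H
  2 × C: 3 H each → 6
  2 × C: 2 H each → 4
  2 × O: 1 H each → 2
  1 × C: 1 H
  1 × Cl: no H
  1 × N: 2 H
  1 × N: no H
  1 × O: no H
  Total hydrogens = 15.
Molecular formula: C11H15ClN2O3

C11H15ClN2O3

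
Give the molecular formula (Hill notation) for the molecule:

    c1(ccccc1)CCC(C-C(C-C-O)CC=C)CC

Heavy atoms from the SMILES: 18 C, 1 O.
Implicit hydrogens by atom environment:
  8 × C: 2 H each → 16
  5 × C (aromatic): 1 H each → 5
  3 × C: 1 H each → 3
  1 × C: 3 H
  1 × C (aromatic): no H
  1 × O: 1 H
  Total hydrogens = 28.
Molecular formula: C18H28O

C18H28O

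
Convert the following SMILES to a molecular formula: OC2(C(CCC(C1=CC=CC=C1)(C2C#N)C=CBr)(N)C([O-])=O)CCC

C19H22BrN2O3-

Heavy atoms from the SMILES: 1 Br, 19 C, 2 N, 3 O.
Implicit hydrogens by atom environment:
  5 × C (aromatic): 1 H each → 5
  5 × C: no H
  4 × C: 2 H each → 8
  3 × C: 1 H each → 3
  1 × Br: no H
  1 × C: 3 H
  1 × C (aromatic): no H
  1 × N: 2 H
  1 × N: no H
  1 × O: 1 H
  1 × O: no H
  1 × O (charge -1): no H
  Total hydrogens = 22.
Net charge -1.
Molecular formula: C19H22BrN2O3-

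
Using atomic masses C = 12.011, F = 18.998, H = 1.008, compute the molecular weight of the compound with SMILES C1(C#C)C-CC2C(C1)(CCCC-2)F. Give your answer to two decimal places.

180.27

Molecular formula: C12H17F.
M = 12×12.011 + 1×18.998 + 17×1.008 = 180.27 g/mol.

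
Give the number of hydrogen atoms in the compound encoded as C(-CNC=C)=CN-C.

Hydrogens are implicit in SMILES; fill each atom to its normal valence:
  3 × C: 1 H each → 3
  2 × C: 2 H each → 4
  2 × N: 1 H each → 2
  1 × C: 3 H
  Total hydrogens = 12.

12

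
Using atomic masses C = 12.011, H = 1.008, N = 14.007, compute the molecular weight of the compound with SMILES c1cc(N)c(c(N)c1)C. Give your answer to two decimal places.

Molecular formula: C7H10N2.
M = 7×12.011 + 10×1.008 + 2×14.007 = 122.17 g/mol.

122.17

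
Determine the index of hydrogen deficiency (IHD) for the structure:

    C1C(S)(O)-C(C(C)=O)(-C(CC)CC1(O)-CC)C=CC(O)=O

Molecular formula from the SMILES: C15H24O5S.
DoU = (2C + 2 + N − H − X)/2 = (2·15 + 2 + 0 − 24 − 0)/2 = 8/2 = 4.
(Structurally: 1 ring(s) + 3 π bond(s) = 4.)

4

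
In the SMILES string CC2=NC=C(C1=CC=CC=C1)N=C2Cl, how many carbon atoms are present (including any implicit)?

The symbol for carbon appears 11 times in the SMILES. (Cl is a single chlorine, not C + l.)

11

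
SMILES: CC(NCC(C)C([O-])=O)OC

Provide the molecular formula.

C7H14NO3-

Heavy atoms from the SMILES: 7 C, 1 N, 3 O.
Implicit hydrogens by atom environment:
  3 × C: 3 H each → 9
  2 × C: 1 H each → 2
  2 × O: no H
  1 × C: 2 H
  1 × C: no H
  1 × N: 1 H
  1 × O (charge -1): no H
  Total hydrogens = 14.
Net charge -1.
Molecular formula: C7H14NO3-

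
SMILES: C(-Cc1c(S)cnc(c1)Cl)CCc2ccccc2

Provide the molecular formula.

Heavy atoms from the SMILES: 15 C, 1 Cl, 1 N, 1 S.
Implicit hydrogens by atom environment:
  7 × C (aromatic): 1 H each → 7
  4 × C: 2 H each → 8
  4 × C (aromatic): no H
  1 × Cl: no H
  1 × N (aromatic): no H
  1 × S: 1 H
  Total hydrogens = 16.
Molecular formula: C15H16ClNS

C15H16ClNS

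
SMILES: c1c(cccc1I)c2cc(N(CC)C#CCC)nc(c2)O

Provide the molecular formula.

Heavy atoms from the SMILES: 17 C, 1 I, 2 N, 1 O.
Implicit hydrogens by atom environment:
  6 × C (aromatic): 1 H each → 6
  5 × C (aromatic): no H
  2 × C: 3 H each → 6
  2 × C: 2 H each → 4
  2 × C: no H
  1 × I: no H
  1 × N (aromatic): no H
  1 × N: no H
  1 × O: 1 H
  Total hydrogens = 17.
Molecular formula: C17H17IN2O

C17H17IN2O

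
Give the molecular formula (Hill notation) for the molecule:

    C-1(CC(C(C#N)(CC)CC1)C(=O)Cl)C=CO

Heavy atoms from the SMILES: 12 C, 1 Cl, 1 N, 2 O.
Implicit hydrogens by atom environment:
  4 × C: 2 H each → 8
  4 × C: 1 H each → 4
  3 × C: no H
  1 × C: 3 H
  1 × Cl: no H
  1 × N: no H
  1 × O: 1 H
  1 × O: no H
  Total hydrogens = 16.
Molecular formula: C12H16ClNO2

C12H16ClNO2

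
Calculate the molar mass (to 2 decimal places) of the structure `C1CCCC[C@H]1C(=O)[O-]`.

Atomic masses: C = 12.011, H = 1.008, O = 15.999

Molecular formula: C7H11O2-.
M = 7×12.011 + 11×1.008 + 2×15.999 = 127.16 g/mol.

127.16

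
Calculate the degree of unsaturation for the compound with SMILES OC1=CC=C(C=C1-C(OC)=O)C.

5

Molecular formula from the SMILES: C9H10O3.
DoU = (2C + 2 + N − H − X)/2 = (2·9 + 2 + 0 − 10 − 0)/2 = 10/2 = 5.
(Structurally: 1 ring(s) + 4 π bond(s) = 5.)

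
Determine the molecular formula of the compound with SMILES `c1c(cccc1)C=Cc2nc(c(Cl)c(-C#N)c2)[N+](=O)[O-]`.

Heavy atoms from the SMILES: 14 C, 1 Cl, 3 N, 2 O.
Implicit hydrogens by atom environment:
  6 × C (aromatic): 1 H each → 6
  5 × C (aromatic): no H
  2 × C: 1 H each → 2
  1 × C: no H
  1 × Cl: no H
  1 × N (aromatic): no H
  1 × N: no H
  1 × N (charge +1): no H
  1 × O: no H
  1 × O (charge -1): no H
  Total hydrogens = 8.
Molecular formula: C14H8ClN3O2

C14H8ClN3O2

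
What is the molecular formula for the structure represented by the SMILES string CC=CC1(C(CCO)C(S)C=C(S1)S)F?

Heavy atoms from the SMILES: 10 C, 1 F, 1 O, 3 S.
Implicit hydrogens by atom environment:
  5 × C: 1 H each → 5
  2 × C: 2 H each → 4
  2 × C: no H
  2 × S: 1 H each → 2
  1 × C: 3 H
  1 × F: no H
  1 × O: 1 H
  1 × S: no H
  Total hydrogens = 15.
Molecular formula: C10H15FOS3

C10H15FOS3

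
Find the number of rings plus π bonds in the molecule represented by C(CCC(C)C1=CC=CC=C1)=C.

Molecular formula from the SMILES: C12H16.
DoU = (2C + 2 + N − H − X)/2 = (2·12 + 2 + 0 − 16 − 0)/2 = 10/2 = 5.
(Structurally: 1 ring(s) + 4 π bond(s) = 5.)

5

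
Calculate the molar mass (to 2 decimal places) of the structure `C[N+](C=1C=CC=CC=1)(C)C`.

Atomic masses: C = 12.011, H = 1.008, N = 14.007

136.22

Molecular formula: C9H14N+.
M = 9×12.011 + 14×1.008 + 1×14.007 = 136.22 g/mol.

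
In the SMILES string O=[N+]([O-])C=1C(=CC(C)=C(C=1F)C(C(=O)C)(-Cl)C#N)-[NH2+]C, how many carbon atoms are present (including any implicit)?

The symbol for carbon appears 12 times in the SMILES. (Cl is a single chlorine, not C + l.)

12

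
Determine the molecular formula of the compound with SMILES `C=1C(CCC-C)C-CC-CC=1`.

C11H20

Heavy atoms from the SMILES: 11 C.
Implicit hydrogens by atom environment:
  7 × C: 2 H each → 14
  3 × C: 1 H each → 3
  1 × C: 3 H
  Total hydrogens = 20.
Molecular formula: C11H20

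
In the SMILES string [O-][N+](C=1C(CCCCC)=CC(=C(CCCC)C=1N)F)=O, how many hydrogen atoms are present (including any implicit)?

23

Hydrogens are implicit in SMILES; fill each atom to its normal valence:
  7 × C: 2 H each → 14
  5 × C (aromatic): no H
  2 × C: 3 H each → 6
  1 × C (aromatic): 1 H
  1 × F: no H
  1 × N: 2 H
  1 × N (charge +1): no H
  1 × O: no H
  1 × O (charge -1): no H
  Total hydrogens = 23.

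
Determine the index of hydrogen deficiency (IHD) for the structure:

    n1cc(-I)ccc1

Molecular formula from the SMILES: C5H4IN.
DoU = (2C + 2 + N − H − X)/2 = (2·5 + 2 + 1 − 4 − 1)/2 = 8/2 = 4.
(Structurally: 1 ring(s) + 3 π bond(s) = 4.)

4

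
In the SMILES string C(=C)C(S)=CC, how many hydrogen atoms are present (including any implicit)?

8

Hydrogens are implicit in SMILES; fill each atom to its normal valence:
  2 × C: 1 H each → 2
  1 × C: 3 H
  1 × C: 2 H
  1 × C: no H
  1 × S: 1 H
  Total hydrogens = 8.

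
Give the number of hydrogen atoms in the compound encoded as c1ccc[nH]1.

Hydrogens are implicit in SMILES; fill each atom to its normal valence:
  4 × C (aromatic): 1 H each → 4
  1 × N (aromatic): 1 H
  Total hydrogens = 5.

5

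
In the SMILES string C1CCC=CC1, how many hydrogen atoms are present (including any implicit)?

Hydrogens are implicit in SMILES; fill each atom to its normal valence:
  4 × C: 2 H each → 8
  2 × C: 1 H each → 2
  Total hydrogens = 10.

10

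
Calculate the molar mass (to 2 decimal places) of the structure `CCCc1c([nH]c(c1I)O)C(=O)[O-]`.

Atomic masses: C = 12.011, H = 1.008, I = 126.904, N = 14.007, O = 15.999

294.07

Molecular formula: C8H9INO3-.
M = 8×12.011 + 9×1.008 + 1×126.904 + 1×14.007 + 3×15.999 = 294.07 g/mol.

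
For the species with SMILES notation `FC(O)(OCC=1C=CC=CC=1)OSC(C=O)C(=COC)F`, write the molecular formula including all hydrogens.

C13H14F2O5S

Heavy atoms from the SMILES: 13 C, 2 F, 5 O, 1 S.
Implicit hydrogens by atom environment:
  5 × C (aromatic): 1 H each → 5
  4 × O: no H
  3 × C: 1 H each → 3
  2 × C: no H
  2 × F: no H
  1 × C: 3 H
  1 × C: 2 H
  1 × C (aromatic): no H
  1 × O: 1 H
  1 × S: no H
  Total hydrogens = 14.
Molecular formula: C13H14F2O5S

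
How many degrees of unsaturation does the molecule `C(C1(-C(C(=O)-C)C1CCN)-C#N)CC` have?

Molecular formula from the SMILES: C11H18N2O.
DoU = (2C + 2 + N − H − X)/2 = (2·11 + 2 + 2 − 18 − 0)/2 = 8/2 = 4.
(Structurally: 1 ring(s) + 3 π bond(s) = 4.)

4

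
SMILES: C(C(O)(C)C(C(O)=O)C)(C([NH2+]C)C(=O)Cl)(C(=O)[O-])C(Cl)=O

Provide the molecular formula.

Heavy atoms from the SMILES: 11 C, 2 Cl, 1 N, 7 O.
Implicit hydrogens by atom environment:
  6 × C: no H
  4 × O: no H
  3 × C: 3 H each → 9
  2 × C: 1 H each → 2
  2 × Cl: no H
  2 × O: 1 H each → 2
  1 × N (charge +1): 2 H
  1 × O (charge -1): no H
  Total hydrogens = 15.
Molecular formula: C11H15Cl2NO7

C11H15Cl2NO7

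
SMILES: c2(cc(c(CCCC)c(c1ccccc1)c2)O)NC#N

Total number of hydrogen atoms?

18

Hydrogens are implicit in SMILES; fill each atom to its normal valence:
  7 × C (aromatic): 1 H each → 7
  5 × C (aromatic): no H
  3 × C: 2 H each → 6
  1 × C: 3 H
  1 × C: no H
  1 × N: 1 H
  1 × N: no H
  1 × O: 1 H
  Total hydrogens = 18.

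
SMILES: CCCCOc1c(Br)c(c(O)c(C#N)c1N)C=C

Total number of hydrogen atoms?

15

Hydrogens are implicit in SMILES; fill each atom to its normal valence:
  6 × C (aromatic): no H
  4 × C: 2 H each → 8
  1 × Br: no H
  1 × C: 3 H
  1 × C: 1 H
  1 × C: no H
  1 × N: 2 H
  1 × N: no H
  1 × O: 1 H
  1 × O: no H
  Total hydrogens = 15.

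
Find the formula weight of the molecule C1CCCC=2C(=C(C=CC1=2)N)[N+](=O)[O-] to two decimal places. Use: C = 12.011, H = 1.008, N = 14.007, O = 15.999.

192.22

Molecular formula: C10H12N2O2.
M = 10×12.011 + 12×1.008 + 2×14.007 + 2×15.999 = 192.22 g/mol.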